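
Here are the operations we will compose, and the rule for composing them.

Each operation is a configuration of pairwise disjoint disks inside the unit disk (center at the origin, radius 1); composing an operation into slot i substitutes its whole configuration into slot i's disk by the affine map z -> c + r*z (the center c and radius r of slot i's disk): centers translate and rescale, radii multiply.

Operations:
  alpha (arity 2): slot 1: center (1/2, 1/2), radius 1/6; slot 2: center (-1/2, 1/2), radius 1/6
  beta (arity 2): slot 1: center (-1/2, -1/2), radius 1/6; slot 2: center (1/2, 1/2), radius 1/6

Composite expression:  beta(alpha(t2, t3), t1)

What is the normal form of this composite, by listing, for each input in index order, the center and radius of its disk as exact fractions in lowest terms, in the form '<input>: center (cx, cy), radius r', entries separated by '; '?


t1: center (1/2, 1/2), radius 1/6; t2: center (-5/12, -5/12), radius 1/36; t3: center (-7/12, -5/12), radius 1/36

Nesting under beta composes maps z -> c + r*z down each t-path.
tracing t2 down its 2-map path: center (-5/12, -5/12), radius 1/36
tracing t3 down its 2-map path: center (-7/12, -5/12), radius 1/36
tracing t1 down its 1-map path: center (1/2, 1/2), radius 1/6


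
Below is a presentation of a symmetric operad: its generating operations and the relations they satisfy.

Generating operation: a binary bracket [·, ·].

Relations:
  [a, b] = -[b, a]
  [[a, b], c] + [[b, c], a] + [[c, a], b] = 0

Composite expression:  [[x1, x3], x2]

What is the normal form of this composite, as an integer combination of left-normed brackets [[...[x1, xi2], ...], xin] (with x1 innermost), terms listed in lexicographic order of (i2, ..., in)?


[[x1, x3], x2]


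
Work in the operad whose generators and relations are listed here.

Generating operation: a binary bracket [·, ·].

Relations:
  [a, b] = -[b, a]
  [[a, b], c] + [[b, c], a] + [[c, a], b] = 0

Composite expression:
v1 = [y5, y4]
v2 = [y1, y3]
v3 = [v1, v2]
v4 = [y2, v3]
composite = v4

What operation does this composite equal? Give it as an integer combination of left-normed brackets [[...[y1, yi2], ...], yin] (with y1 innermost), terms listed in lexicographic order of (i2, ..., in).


Left-normed coefficients sit on the y1-initial expansion words.
Composite bracket: [y2, [[y5, y4], [y1, y3]]]
Applying ab - ba throughout gives 16 signed words (2^4 = 16).
Only words starting with y1 matter:
  from y1y3y4y5y2, sign -1: term -[[[[y1, y3], y4], y5], y2]
  from y1y3y5y4y2, sign +1: term +[[[[y1, y3], y5], y4], y2]

-[[[[y1, y3], y4], y5], y2] + [[[[y1, y3], y5], y4], y2]


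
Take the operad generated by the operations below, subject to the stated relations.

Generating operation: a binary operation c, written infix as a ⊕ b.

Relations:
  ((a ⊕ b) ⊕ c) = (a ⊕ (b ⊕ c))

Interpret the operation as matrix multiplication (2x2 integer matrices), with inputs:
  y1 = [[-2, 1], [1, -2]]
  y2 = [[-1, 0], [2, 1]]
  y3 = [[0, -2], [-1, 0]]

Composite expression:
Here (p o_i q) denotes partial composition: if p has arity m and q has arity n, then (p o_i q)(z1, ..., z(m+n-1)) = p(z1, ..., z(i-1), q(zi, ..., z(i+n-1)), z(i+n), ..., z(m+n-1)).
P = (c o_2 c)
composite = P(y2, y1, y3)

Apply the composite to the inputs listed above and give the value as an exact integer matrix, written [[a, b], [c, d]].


[[1, -4], [0, 6]]


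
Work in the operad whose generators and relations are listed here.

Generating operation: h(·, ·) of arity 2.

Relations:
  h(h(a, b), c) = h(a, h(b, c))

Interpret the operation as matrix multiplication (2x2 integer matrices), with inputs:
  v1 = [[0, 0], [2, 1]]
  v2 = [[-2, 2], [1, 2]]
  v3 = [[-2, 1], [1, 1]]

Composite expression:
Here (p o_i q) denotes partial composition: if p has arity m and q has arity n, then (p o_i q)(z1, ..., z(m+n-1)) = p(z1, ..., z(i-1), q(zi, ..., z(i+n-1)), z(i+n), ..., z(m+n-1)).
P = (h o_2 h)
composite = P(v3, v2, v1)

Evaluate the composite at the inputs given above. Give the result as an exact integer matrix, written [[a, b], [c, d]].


[[-4, -2], [8, 4]]


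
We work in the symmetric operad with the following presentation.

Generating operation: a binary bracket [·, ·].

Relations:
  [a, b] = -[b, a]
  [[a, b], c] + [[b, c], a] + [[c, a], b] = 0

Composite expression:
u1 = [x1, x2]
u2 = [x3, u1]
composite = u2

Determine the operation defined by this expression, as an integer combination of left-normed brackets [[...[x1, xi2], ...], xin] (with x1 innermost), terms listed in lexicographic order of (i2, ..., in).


Antisymmetry and Jacobi reduce to x1-anchored left-normed brackets.
Composite bracket: [x3, [x1, x2]]
Expanding via [a, b] = ab - ba: 4 signed words (2^2 = 4).
The x1-initial words carry the normal form:
  word x1x2x3 has sign -1, contributing -[[x1, x2], x3]

-[[x1, x2], x3]


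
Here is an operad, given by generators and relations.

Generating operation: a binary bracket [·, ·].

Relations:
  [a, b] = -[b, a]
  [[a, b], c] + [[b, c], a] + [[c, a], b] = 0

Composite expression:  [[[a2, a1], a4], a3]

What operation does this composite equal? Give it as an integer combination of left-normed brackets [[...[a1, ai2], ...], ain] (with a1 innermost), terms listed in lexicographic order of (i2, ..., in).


Left-normed coefficients sit on the a1-initial expansion words.
Composite bracket: [[[a2, a1], a4], a3]
Under [a, b] = ab - ba we get 8 signed associative words (2^3 = 8).
Words beginning with a1 determine it all:
  a1a2a4a3 appears with sign -1, giving the term -[[[a1, a2], a4], a3]

-[[[a1, a2], a4], a3]


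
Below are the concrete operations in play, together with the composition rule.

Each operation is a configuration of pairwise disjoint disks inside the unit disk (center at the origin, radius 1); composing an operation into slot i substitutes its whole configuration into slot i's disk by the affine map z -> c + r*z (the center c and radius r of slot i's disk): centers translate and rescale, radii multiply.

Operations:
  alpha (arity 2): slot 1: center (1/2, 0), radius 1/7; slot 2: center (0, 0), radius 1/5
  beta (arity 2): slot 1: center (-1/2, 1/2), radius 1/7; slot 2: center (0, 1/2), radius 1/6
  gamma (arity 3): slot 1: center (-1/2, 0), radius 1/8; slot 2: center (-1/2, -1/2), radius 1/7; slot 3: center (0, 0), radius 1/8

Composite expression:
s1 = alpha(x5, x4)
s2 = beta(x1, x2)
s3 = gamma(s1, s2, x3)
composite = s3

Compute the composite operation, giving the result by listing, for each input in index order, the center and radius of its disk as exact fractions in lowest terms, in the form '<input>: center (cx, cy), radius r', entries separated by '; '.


x1: center (-4/7, -3/7), radius 1/49; x2: center (-1/2, -3/7), radius 1/42; x3: center (0, 0), radius 1/8; x4: center (-1/2, 0), radius 1/40; x5: center (-7/16, 0), radius 1/56


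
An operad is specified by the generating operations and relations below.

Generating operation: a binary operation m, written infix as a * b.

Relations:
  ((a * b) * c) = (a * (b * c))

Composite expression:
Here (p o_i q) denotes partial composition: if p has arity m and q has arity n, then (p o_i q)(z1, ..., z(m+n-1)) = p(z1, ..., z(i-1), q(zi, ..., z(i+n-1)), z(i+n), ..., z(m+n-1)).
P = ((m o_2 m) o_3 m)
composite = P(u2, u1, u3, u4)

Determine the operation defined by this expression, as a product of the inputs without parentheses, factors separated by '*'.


u2 * u1 * u3 * u4

The m-tree's shape is irrelevant; the u-reading-order decides.
(u3 * u4) linearizes to u3 * u4
(u1 * (u3 * u4)) linearizes to u1 * u3 * u4
(u2 * (u1 * (u3 * u4))) linearizes to u2 * u1 * u3 * u4


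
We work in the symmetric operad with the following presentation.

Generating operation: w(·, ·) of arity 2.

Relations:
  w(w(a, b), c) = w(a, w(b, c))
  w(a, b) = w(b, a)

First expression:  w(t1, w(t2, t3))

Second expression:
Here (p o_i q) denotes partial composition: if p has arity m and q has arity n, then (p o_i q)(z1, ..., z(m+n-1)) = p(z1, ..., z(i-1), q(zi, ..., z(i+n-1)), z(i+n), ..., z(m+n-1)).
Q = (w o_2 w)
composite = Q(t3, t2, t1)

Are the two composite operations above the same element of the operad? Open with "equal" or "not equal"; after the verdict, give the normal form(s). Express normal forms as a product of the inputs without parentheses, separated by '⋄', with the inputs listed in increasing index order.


In normal form, the first expression is t1 ⋄ t2 ⋄ t3
In normal form, the second expression is t1 ⋄ t2 ⋄ t3
Identical normal forms: equal.

equal; both compose to t1 ⋄ t2 ⋄ t3


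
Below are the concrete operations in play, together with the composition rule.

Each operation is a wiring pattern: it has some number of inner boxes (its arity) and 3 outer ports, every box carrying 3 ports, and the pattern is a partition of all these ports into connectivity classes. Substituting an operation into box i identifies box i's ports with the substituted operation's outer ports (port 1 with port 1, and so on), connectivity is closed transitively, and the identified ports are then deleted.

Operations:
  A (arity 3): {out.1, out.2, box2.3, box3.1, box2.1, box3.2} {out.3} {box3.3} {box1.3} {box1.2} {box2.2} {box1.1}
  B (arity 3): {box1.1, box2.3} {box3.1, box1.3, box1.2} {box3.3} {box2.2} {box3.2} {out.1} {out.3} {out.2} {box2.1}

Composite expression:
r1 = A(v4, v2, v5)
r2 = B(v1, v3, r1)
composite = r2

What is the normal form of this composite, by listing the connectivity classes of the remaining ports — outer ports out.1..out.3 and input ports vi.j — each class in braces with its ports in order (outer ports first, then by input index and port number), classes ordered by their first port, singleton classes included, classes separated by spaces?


Treat the ports identified at B as solder joints: merge, then drop.
composing A on (v4, v2, v5), with out.j its own outer ports: {out.1, out.2, v2.1, v2.3, v5.1, v5.2} {out.3} {v2.2} {v4.1} {v4.2} {v4.3} {v5.3}
composing B on (v1, v3, v4, v2, v5), with out.j its own outer ports: {out.1} {out.2} {out.3} {v1.1, v3.3} {v1.2, v1.3, v2.1, v2.3, v5.1, v5.2} {v2.2} {v3.1} {v3.2} {v4.1} {v4.2} {v4.3} {v5.3}

{out.1} {out.2} {out.3} {v1.1, v3.3} {v1.2, v1.3, v2.1, v2.3, v5.1, v5.2} {v2.2} {v3.1} {v3.2} {v4.1} {v4.2} {v4.3} {v5.3}


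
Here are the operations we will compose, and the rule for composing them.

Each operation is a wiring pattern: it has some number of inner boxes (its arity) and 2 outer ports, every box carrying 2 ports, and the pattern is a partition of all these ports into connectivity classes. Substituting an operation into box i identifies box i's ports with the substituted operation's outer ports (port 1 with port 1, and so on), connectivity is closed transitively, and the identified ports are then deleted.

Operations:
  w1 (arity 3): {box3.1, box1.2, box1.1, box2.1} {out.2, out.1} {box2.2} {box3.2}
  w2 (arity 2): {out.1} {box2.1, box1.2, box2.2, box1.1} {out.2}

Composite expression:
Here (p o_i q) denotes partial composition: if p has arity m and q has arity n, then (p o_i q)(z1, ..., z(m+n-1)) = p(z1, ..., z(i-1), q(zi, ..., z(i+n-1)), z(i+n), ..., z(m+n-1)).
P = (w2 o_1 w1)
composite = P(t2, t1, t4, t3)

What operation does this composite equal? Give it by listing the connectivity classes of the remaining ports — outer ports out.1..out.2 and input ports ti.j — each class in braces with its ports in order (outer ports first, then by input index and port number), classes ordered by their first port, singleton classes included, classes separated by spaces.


Reachability decides: close wires over w2-identified ports.
after w1, the pattern on (t2, t1, t4) reads {out.1, out.2} {t1.1, t2.1, t2.2, t4.1} {t1.2} {t4.2} (out.j = its outer ports)
after w2, the pattern on (t2, t1, t4, t3) reads {out.1} {out.2} {t1.1, t2.1, t2.2, t4.1} {t1.2} {t3.1, t3.2} {t4.2} (out.j = its outer ports)

{out.1} {out.2} {t1.1, t2.1, t2.2, t4.1} {t1.2} {t3.1, t3.2} {t4.2}


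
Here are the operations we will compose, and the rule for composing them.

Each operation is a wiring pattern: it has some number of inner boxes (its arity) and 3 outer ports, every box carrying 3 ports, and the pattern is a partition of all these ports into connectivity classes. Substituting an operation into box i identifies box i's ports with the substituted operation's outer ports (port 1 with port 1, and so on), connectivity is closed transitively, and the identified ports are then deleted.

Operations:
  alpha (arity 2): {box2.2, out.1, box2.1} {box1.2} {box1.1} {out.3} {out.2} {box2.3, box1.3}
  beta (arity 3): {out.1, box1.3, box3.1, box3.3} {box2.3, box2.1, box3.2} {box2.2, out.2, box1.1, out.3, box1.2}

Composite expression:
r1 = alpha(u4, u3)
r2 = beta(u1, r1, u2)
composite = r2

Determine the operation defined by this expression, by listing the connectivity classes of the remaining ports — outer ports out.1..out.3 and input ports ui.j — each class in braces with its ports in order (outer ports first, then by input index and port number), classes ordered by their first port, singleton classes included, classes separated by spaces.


{out.1, u1.3, u2.1, u2.3} {out.2, out.3, u1.1, u1.2} {u2.2, u3.1, u3.2} {u3.3, u4.3} {u4.1} {u4.2}

Substituting into beta glues patterns; closure does the rest.
through alpha, on inputs (u4, u3): {out.1, u3.1, u3.2} {out.2} {out.3} {u3.3, u4.3} {u4.1} {u4.2} (out.j = stage outer ports)
through beta, on inputs (u1, u4, u3, u2): {out.1, u1.3, u2.1, u2.3} {out.2, out.3, u1.1, u1.2} {u2.2, u3.1, u3.2} {u3.3, u4.3} {u4.1} {u4.2} (out.j = stage outer ports)


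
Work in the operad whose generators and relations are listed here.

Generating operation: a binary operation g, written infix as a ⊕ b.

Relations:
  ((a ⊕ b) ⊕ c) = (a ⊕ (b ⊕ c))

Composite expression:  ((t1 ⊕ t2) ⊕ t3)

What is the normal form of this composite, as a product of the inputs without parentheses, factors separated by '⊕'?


Under associativity of g, the answer is the t's in reading order.
(t1 ⊕ t2) flattens to t1 ⊕ t2
((t1 ⊕ t2) ⊕ t3) flattens to t1 ⊕ t2 ⊕ t3

t1 ⊕ t2 ⊕ t3


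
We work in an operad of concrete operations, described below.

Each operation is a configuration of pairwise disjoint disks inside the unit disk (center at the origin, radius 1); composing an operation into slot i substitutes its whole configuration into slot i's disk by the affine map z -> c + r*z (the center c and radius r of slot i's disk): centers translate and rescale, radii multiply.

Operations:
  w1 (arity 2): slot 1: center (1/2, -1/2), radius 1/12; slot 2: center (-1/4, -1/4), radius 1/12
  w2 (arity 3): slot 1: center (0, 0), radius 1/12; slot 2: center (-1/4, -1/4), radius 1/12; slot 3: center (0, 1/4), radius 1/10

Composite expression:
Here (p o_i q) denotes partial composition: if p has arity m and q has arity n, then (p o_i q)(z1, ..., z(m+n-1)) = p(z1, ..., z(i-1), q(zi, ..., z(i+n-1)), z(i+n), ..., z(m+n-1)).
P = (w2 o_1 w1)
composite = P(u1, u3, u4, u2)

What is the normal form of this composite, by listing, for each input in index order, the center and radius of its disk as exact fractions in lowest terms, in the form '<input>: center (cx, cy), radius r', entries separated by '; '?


u1: center (1/24, -1/24), radius 1/144; u2: center (0, 1/4), radius 1/10; u3: center (-1/48, -1/48), radius 1/144; u4: center (-1/4, -1/4), radius 1/12

Nesting under w2 composes maps z -> c + r*z down each u-path.
input u1: composing its 2 substitution steps yields center (1/24, -1/24), radius 1/144
input u3: composing its 2 substitution steps yields center (-1/48, -1/48), radius 1/144
input u4: composing its 1 substitution step yields center (-1/4, -1/4), radius 1/12
input u2: composing its 1 substitution step yields center (0, 1/4), radius 1/10


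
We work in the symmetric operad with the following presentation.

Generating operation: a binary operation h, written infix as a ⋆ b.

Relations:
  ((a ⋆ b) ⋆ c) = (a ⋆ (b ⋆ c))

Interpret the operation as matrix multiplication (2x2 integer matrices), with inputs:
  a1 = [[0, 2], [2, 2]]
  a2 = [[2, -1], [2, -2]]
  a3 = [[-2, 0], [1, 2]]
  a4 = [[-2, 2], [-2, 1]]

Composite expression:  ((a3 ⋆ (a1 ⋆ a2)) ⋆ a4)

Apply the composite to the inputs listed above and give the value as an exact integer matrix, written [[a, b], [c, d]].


(a1 ⋆ a2) = [[4, -4], [8, -6]]
(a3 ⋆ (a1 ⋆ a2)) = [[-8, 8], [20, -16]]
((a3 ⋆ (a1 ⋆ a2)) ⋆ a4) = [[0, -8], [-8, 24]]

[[0, -8], [-8, 24]]


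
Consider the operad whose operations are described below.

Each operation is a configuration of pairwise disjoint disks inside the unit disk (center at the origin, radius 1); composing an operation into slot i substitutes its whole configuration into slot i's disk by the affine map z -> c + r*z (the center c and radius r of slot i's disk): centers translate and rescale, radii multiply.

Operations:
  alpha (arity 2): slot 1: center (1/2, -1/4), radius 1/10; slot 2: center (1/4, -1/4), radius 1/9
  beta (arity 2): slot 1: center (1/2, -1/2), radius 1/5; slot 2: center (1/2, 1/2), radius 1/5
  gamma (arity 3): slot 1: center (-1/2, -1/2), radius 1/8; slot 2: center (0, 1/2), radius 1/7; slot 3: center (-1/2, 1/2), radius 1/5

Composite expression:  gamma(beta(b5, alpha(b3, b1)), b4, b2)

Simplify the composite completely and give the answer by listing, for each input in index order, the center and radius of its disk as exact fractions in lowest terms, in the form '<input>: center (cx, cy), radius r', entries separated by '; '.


Each b-disk chains the slot maps above it in gamma; radii multiply.
input b5: applying the 2 nested substitutions gives center (-7/16, -9/16), radius 1/40
input b3: applying the 3 nested substitutions gives center (-17/40, -71/160), radius 1/400
input b1: applying the 3 nested substitutions gives center (-69/160, -71/160), radius 1/360
input b4: applying the 1 nested substitution gives center (0, 1/2), radius 1/7
input b2: applying the 1 nested substitution gives center (-1/2, 1/2), radius 1/5

b1: center (-69/160, -71/160), radius 1/360; b2: center (-1/2, 1/2), radius 1/5; b3: center (-17/40, -71/160), radius 1/400; b4: center (0, 1/2), radius 1/7; b5: center (-7/16, -9/16), radius 1/40


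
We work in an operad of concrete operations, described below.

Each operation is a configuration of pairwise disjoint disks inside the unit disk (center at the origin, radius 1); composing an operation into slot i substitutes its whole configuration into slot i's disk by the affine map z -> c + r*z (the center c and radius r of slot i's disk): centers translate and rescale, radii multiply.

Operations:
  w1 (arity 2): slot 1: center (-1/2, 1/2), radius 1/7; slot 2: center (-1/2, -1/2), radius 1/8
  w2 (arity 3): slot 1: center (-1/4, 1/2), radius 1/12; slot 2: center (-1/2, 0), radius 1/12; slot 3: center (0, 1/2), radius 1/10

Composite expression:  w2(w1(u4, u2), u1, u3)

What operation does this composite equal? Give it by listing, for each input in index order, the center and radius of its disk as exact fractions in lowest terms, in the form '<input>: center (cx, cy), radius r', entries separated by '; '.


u1: center (-1/2, 0), radius 1/12; u2: center (-7/24, 11/24), radius 1/96; u3: center (0, 1/2), radius 1/10; u4: center (-7/24, 13/24), radius 1/84


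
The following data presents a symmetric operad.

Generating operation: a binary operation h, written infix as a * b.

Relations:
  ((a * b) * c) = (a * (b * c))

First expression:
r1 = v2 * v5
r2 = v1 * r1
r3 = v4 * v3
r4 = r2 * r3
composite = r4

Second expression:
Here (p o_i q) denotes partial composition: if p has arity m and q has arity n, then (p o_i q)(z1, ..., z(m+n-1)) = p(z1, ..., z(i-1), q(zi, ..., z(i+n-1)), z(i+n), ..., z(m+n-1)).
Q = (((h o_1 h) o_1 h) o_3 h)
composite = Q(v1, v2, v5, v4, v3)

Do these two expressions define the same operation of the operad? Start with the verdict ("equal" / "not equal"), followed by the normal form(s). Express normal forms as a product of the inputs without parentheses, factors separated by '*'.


equal — both sides give v1 * v2 * v5 * v4 * v3

The first expression reduces to v1 * v2 * v5 * v4 * v3
The second expression reduces to v1 * v2 * v5 * v4 * v3
Both agree, so they are equal.


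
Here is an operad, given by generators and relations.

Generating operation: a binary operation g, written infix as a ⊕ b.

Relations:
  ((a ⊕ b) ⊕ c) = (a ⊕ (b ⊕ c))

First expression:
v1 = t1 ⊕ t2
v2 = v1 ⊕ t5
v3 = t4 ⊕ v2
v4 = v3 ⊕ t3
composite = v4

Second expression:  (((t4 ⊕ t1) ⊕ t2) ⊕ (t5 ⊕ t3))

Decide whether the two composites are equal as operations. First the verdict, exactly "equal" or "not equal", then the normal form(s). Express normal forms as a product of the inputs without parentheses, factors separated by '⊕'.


equal; both compose to t4 ⊕ t1 ⊕ t2 ⊕ t5 ⊕ t3


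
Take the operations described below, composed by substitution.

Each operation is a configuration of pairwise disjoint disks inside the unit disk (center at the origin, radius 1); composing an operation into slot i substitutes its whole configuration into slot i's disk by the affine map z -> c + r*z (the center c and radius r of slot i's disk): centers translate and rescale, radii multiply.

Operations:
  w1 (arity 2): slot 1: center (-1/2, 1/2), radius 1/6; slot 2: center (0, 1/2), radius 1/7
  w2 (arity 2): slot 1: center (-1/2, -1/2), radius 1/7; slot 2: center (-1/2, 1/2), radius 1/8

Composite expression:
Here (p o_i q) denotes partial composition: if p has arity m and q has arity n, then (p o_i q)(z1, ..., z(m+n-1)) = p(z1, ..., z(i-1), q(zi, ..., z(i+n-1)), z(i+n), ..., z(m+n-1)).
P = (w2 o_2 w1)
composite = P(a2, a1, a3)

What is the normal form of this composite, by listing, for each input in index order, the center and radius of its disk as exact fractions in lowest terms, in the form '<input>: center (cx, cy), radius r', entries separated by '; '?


a1: center (-9/16, 9/16), radius 1/48; a2: center (-1/2, -1/2), radius 1/7; a3: center (-1/2, 9/16), radius 1/56

Affine substitution under w2: radii multiply and a-centers shift.
input a2: applying the 1 nested substitution gives center (-1/2, -1/2), radius 1/7
input a1: applying the 2 nested substitutions gives center (-9/16, 9/16), radius 1/48
input a3: applying the 2 nested substitutions gives center (-1/2, 9/16), radius 1/56


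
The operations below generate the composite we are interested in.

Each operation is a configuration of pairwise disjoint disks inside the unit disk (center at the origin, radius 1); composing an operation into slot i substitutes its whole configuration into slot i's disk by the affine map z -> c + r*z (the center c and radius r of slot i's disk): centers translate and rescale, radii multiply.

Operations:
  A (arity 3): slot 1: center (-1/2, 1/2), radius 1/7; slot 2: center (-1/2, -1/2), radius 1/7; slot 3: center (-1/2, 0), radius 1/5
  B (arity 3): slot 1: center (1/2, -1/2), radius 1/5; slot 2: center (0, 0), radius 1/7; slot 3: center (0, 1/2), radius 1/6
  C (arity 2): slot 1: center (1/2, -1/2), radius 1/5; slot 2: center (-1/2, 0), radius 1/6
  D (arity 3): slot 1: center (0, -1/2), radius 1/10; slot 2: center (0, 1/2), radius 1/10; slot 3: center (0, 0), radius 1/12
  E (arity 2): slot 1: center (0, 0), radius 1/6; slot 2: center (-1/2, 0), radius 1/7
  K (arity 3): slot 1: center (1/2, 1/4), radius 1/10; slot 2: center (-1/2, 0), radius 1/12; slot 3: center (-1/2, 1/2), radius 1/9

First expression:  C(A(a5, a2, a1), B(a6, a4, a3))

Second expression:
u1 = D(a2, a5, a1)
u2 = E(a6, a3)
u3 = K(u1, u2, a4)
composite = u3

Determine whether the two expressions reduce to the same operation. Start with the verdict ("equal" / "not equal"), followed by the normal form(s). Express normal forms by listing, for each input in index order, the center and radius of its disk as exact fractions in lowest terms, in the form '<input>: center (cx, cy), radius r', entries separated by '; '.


not equal; first: a1: center (2/5, -1/2), radius 1/25; a2: center (2/5, -3/5), radius 1/35; a3: center (-1/2, 1/12), radius 1/36; a4: center (-1/2, 0), radius 1/42; a5: center (2/5, -2/5), radius 1/35; a6: center (-5/12, -1/12), radius 1/30; second: a1: center (1/2, 1/4), radius 1/120; a2: center (1/2, 1/5), radius 1/100; a3: center (-13/24, 0), radius 1/84; a4: center (-1/2, 1/2), radius 1/9; a5: center (1/2, 3/10), radius 1/100; a6: center (-1/2, 0), radius 1/72

The first composite normalizes to a1: center (2/5, -1/2), radius 1/25; a2: center (2/5, -3/5), radius 1/35; a3: center (-1/2, 1/12), radius 1/36; a4: center (-1/2, 0), radius 1/42; a5: center (2/5, -2/5), radius 1/35; a6: center (-5/12, -1/12), radius 1/30
The second composite normalizes to a1: center (1/2, 1/4), radius 1/120; a2: center (1/2, 1/5), radius 1/100; a3: center (-13/24, 0), radius 1/84; a4: center (-1/2, 1/2), radius 1/9; a5: center (1/2, 3/10), radius 1/100; a6: center (-1/2, 0), radius 1/72
They disagree, so not equal.


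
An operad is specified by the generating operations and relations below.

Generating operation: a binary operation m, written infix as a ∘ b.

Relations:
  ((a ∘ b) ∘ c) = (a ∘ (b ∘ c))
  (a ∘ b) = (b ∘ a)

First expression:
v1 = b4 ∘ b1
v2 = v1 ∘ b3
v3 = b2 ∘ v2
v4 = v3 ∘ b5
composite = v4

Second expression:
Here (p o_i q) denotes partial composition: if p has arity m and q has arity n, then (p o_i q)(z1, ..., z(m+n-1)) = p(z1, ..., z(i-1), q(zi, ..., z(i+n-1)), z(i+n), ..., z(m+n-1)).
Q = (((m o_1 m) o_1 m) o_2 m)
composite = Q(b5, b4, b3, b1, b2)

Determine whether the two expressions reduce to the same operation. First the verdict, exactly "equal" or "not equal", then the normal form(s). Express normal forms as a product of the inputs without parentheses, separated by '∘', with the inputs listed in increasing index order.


equal; the common form is b1 ∘ b2 ∘ b3 ∘ b4 ∘ b5

Reducing the first expression gives b1 ∘ b2 ∘ b3 ∘ b4 ∘ b5
Reducing the second expression gives b1 ∘ b2 ∘ b3 ∘ b4 ∘ b5
One common form — equal.


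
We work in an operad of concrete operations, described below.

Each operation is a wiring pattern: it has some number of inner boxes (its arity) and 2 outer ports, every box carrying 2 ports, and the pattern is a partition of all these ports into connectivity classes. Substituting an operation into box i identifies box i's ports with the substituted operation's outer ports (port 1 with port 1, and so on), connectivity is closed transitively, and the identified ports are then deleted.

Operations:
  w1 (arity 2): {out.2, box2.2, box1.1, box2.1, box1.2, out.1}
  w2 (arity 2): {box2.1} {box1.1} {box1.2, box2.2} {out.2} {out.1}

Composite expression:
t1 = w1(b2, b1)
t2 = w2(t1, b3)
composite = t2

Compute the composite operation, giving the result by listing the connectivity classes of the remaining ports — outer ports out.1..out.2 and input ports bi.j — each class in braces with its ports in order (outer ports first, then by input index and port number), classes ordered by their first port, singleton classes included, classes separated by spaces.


{out.1} {out.2} {b1.1, b1.2, b2.1, b2.2, b3.2} {b3.1}

Two ports join when wires chain via w2-identified ports.
composing w1 on (b2, b1), with out.j its own outer ports: {out.1, out.2, b1.1, b1.2, b2.1, b2.2}
composing w2 on (b2, b1, b3), with out.j its own outer ports: {out.1} {out.2} {b1.1, b1.2, b2.1, b2.2, b3.2} {b3.1}


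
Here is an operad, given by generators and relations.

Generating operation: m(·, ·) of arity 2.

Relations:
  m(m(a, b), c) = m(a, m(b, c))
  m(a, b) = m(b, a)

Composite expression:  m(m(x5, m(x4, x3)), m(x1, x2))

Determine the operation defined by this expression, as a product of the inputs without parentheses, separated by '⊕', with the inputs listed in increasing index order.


x1 ⊕ x2 ⊕ x3 ⊕ x4 ⊕ x5

Any arrangement under m is one operation, so sort the x-inputs.
m(x4, x3) linearizes to x4 ⊕ x3
m(x5, m(x4, x3)) linearizes to x5 ⊕ x4 ⊕ x3
m(x1, x2) linearizes to x1 ⊕ x2
m(m(x5, m(x4, x3)), m(x1, x2)) linearizes to x5 ⊕ x4 ⊕ x3 ⊕ x1 ⊕ x2
the factors in increasing index order: x1 ⊕ x2 ⊕ x3 ⊕ x4 ⊕ x5


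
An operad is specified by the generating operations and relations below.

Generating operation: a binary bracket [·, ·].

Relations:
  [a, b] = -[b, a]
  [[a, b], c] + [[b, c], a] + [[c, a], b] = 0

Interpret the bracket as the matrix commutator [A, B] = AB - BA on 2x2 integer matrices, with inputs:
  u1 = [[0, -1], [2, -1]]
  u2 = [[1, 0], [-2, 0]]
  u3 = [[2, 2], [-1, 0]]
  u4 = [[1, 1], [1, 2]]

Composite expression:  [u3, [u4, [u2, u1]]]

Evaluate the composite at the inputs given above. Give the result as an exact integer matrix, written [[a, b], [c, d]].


[[-11, 22], [22, 11]]

[u2, u1] = [[-2, -1], [-4, 2]]
[u4, [u2, u1]] = [[-3, 5], [-8, 3]]
[u3, [u4, [u2, u1]]] = [[-11, 22], [22, 11]]


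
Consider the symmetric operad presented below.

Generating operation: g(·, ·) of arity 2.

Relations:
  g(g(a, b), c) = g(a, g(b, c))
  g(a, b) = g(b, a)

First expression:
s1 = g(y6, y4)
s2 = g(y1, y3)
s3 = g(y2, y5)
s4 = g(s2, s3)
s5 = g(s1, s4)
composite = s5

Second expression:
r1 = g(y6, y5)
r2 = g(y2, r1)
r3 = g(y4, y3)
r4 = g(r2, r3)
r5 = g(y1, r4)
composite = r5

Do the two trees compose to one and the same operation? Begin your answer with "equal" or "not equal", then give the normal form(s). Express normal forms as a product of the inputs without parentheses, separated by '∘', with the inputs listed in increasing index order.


In normal form, the first expression is y1 ∘ y2 ∘ y3 ∘ y4 ∘ y5 ∘ y6
In normal form, the second expression is y1 ∘ y2 ∘ y3 ∘ y4 ∘ y5 ∘ y6
One common form — equal.

equal — both sides give y1 ∘ y2 ∘ y3 ∘ y4 ∘ y5 ∘ y6


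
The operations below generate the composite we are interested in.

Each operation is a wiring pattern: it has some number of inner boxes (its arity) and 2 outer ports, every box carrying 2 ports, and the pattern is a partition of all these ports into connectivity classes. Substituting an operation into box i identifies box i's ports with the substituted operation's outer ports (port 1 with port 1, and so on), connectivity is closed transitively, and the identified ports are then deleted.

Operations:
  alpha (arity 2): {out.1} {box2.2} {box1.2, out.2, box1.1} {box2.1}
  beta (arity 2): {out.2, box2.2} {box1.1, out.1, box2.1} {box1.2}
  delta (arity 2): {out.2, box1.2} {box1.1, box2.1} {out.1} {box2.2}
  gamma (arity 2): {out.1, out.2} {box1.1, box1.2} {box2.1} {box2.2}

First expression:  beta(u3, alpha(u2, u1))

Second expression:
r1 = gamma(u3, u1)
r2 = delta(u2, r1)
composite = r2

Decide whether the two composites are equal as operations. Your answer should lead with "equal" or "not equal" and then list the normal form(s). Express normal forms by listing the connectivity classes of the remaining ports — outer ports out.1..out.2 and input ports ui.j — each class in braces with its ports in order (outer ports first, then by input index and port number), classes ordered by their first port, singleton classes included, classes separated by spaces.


not equal: they reduce to {out.1, u3.1} {out.2, u2.1, u2.2} {u1.1} {u1.2} {u3.2} and {out.1} {out.2, u2.2} {u1.1} {u1.2} {u2.1} {u3.1, u3.2}

Reducing the first expression gives {out.1, u3.1} {out.2, u2.1, u2.2} {u1.1} {u1.2} {u3.2}
Reducing the second expression gives {out.1} {out.2, u2.2} {u1.1} {u1.2} {u2.1} {u3.1, u3.2}
The forms do not match — not equal.


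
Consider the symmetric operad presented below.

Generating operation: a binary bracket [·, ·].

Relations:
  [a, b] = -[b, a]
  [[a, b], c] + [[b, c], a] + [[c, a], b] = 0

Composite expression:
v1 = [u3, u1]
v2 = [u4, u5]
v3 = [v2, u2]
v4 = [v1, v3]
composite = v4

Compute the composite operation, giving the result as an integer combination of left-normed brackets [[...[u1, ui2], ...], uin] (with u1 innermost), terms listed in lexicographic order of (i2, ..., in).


Left-normed coefficients sit on the u1-initial expansion words.
Composite bracket: [[u3, u1], [[u4, u5], u2]]
The bracket unfolds into 16 signed words via [a, b] = ab - ba (2^4 = 16).
The u1-initial words carry the normal form:
  u1u3u2u4u5 (sign +1) contributes +[[[[u1, u3], u2], u4], u5]
  u1u3u2u5u4 (sign -1) contributes -[[[[u1, u3], u2], u5], u4]
  u1u3u4u5u2 (sign -1) contributes -[[[[u1, u3], u4], u5], u2]
  u1u3u5u4u2 (sign +1) contributes +[[[[u1, u3], u5], u4], u2]

[[[[u1, u3], u2], u4], u5] - [[[[u1, u3], u2], u5], u4] - [[[[u1, u3], u4], u5], u2] + [[[[u1, u3], u5], u4], u2]


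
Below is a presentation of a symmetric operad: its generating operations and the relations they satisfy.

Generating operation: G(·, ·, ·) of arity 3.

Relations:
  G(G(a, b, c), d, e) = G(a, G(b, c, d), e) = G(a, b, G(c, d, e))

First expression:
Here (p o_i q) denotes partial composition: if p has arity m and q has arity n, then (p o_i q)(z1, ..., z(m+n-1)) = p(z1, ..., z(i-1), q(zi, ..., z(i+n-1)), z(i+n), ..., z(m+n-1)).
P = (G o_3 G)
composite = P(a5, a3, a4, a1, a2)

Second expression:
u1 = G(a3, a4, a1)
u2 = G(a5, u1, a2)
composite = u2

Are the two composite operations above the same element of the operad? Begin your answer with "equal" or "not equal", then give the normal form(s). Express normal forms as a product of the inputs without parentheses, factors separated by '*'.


equal; both compose to a5 * a3 * a4 * a1 * a2

Reducing the first expression gives a5 * a3 * a4 * a1 * a2
Reducing the second expression gives a5 * a3 * a4 * a1 * a2
The forms coincide; equal.


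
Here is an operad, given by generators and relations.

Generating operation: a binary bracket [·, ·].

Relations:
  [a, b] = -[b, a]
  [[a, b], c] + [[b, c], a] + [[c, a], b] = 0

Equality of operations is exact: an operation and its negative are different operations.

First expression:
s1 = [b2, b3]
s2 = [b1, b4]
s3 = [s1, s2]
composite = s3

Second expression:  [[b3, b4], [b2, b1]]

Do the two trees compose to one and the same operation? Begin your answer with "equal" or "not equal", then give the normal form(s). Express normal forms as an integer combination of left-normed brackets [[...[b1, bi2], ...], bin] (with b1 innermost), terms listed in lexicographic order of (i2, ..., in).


not equal; the first gives -[[[b1, b4], b2], b3] + [[[b1, b4], b3], b2] and the second [[[b1, b2], b3], b4] - [[[b1, b2], b4], b3]

In normal form, the first expression is -[[[b1, b4], b2], b3] + [[[b1, b4], b3], b2]
In normal form, the second expression is [[[b1, b2], b3], b4] - [[[b1, b2], b4], b3]
The normal forms differ: not equal.


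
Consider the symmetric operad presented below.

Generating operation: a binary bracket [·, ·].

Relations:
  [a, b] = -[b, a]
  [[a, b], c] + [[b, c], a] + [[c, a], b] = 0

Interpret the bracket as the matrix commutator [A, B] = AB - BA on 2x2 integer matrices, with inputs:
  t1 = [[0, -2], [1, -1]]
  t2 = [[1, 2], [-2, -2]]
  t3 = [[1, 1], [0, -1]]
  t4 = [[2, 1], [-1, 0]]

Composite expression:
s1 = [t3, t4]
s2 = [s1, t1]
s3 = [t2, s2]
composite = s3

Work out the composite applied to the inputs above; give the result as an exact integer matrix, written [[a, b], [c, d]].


[[16, -4], [-28, -16]]

[t3, t4] = [[-1, 0], [2, 1]]
[[t3, t4], t1] = [[4, 4], [4, -4]]
[t2, [[t3, t4], t1]] = [[16, -4], [-28, -16]]


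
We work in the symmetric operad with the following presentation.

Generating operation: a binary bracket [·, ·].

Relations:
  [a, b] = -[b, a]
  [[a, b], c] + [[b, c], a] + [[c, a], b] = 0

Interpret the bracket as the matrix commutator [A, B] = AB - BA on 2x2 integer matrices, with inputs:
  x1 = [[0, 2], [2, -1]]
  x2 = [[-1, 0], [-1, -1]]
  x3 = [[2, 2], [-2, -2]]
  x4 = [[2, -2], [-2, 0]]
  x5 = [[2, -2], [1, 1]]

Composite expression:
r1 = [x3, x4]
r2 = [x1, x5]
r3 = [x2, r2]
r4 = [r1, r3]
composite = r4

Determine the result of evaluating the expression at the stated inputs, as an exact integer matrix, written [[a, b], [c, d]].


[[144, -96], [-224, -144]]

[x3, x4] = [[-8, -12], [4, 8]]
[x1, x5] = [[6, -4], [1, -6]]
[x2, [x1, x5]] = [[-4, 0], [-12, 4]]
[[x3, x4], [x2, [x1, x5]]] = [[144, -96], [-224, -144]]


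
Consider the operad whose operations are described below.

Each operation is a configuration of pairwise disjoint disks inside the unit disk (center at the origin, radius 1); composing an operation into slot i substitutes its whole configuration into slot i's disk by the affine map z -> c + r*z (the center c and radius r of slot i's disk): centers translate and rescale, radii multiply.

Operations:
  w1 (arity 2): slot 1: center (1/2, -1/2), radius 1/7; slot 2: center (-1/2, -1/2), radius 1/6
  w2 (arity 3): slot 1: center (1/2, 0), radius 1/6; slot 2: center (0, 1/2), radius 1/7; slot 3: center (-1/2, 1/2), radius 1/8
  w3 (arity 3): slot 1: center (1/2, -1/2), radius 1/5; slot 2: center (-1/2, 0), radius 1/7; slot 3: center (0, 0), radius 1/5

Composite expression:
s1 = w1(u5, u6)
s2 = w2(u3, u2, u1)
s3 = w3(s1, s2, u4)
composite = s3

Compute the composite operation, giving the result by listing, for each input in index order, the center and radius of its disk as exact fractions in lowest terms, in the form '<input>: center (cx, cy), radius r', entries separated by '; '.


Affine substitution under w3: radii multiply and u-centers shift.
input u5: applying the 2 nested substitutions gives center (3/5, -3/5), radius 1/35
input u6: applying the 2 nested substitutions gives center (2/5, -3/5), radius 1/30
input u3: applying the 2 nested substitutions gives center (-3/7, 0), radius 1/42
input u2: applying the 2 nested substitutions gives center (-1/2, 1/14), radius 1/49
input u1: applying the 2 nested substitutions gives center (-4/7, 1/14), radius 1/56
input u4: applying the 1 nested substitution gives center (0, 0), radius 1/5

u1: center (-4/7, 1/14), radius 1/56; u2: center (-1/2, 1/14), radius 1/49; u3: center (-3/7, 0), radius 1/42; u4: center (0, 0), radius 1/5; u5: center (3/5, -3/5), radius 1/35; u6: center (2/5, -3/5), radius 1/30


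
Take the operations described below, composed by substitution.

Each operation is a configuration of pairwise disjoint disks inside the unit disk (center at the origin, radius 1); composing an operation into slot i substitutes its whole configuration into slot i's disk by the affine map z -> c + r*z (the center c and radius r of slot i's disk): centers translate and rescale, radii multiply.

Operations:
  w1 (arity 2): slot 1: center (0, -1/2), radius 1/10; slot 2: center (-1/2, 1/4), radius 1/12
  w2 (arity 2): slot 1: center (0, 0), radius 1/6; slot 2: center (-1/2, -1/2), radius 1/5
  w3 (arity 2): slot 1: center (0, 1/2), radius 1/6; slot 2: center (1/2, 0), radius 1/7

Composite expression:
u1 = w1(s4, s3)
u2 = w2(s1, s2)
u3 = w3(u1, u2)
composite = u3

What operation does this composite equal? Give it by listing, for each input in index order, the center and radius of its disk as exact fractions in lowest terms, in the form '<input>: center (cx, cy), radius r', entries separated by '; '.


Nesting under w3 composes maps z -> c + r*z down each s-path.
tracing s4 down its 2-map path: center (0, 5/12), radius 1/60
tracing s3 down its 2-map path: center (-1/12, 13/24), radius 1/72
tracing s1 down its 2-map path: center (1/2, 0), radius 1/42
tracing s2 down its 2-map path: center (3/7, -1/14), radius 1/35

s1: center (1/2, 0), radius 1/42; s2: center (3/7, -1/14), radius 1/35; s3: center (-1/12, 13/24), radius 1/72; s4: center (0, 5/12), radius 1/60


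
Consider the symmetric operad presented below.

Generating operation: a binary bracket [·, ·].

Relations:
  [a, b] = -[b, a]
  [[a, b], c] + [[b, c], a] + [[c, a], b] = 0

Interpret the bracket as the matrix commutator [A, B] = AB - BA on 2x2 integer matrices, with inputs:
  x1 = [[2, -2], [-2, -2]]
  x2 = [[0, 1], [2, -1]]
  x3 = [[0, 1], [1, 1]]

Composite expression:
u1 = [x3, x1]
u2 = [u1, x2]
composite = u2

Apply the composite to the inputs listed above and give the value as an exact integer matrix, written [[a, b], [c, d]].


[[-6, 2], [2, 6]]


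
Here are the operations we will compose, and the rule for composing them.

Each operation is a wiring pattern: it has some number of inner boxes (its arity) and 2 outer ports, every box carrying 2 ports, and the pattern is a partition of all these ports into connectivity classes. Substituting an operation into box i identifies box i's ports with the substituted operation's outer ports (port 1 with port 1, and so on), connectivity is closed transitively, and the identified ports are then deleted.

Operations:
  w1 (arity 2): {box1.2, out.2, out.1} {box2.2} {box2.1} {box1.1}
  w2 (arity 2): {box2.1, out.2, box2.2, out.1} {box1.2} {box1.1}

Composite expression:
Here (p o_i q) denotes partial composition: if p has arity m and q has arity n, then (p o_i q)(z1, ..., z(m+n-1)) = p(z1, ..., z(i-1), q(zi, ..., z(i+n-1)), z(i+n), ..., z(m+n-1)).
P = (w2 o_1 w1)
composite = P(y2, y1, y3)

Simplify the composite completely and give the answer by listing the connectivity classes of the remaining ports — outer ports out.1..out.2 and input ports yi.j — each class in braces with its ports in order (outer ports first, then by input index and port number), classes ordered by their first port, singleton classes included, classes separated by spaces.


Two ports join when wires chain via w2-identified ports.
the subtree at w1 composes to {out.1, out.2, y2.2} {y1.1} {y1.2} {y2.1} on (y2, y1); out.j = own outer ports
the subtree at w2 composes to {out.1, out.2, y3.1, y3.2} {y1.1} {y1.2} {y2.1} {y2.2} on (y2, y1, y3); out.j = own outer ports

{out.1, out.2, y3.1, y3.2} {y1.1} {y1.2} {y2.1} {y2.2}
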